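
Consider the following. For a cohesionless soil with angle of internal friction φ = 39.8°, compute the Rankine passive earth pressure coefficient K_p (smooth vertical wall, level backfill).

K_p = (1 + sin φ)/(1 − sin φ) = tan²(45° + 39.8°/2) = 4.557.

4.56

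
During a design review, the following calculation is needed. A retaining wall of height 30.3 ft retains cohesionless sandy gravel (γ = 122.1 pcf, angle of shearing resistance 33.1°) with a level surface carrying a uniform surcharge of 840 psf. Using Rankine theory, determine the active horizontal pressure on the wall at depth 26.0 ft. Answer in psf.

K_a = (1 − sin φ)/(1 + sin φ) = 0.2936.
σ_v = γz + q = 122.1 × 26.0 + 840 = 4015 psf.
σ_h = K_a σ_v = 0.2936 × 4015 = 1179 psf.

1180 psf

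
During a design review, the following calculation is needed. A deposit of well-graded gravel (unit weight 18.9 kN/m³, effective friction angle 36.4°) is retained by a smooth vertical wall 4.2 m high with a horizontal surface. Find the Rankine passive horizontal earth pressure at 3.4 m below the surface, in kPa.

252 kPa

K_p = (1 + sin φ)/(1 − sin φ) = 3.919.
σ_h = K_p γ z = 3.919 × 18.9 × 3.4 = 251.8 kPa.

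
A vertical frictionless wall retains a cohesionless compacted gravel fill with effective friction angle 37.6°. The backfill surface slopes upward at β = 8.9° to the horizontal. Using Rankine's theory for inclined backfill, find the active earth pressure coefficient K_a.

K_a = cos β · (cos β − √(cos²β − cos²φ)) / (cos β + √(cos²β − cos²φ)).
cos β = 0.9880, cos φ = 0.7923, √(cos²β − cos²φ) = 0.5902.
K_a = 0.9880 × (0.9880 − 0.5902)/(0.9880 + 0.5902) = 0.2490.

0.249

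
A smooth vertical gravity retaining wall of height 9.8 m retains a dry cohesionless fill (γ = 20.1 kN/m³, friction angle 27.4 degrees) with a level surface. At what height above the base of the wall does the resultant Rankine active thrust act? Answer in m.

K_a = 0.3697.
The pressure distribution is triangular, so the resultant acts at H/3 above the base = 9.8/3 = 3.267 m.

3.27 m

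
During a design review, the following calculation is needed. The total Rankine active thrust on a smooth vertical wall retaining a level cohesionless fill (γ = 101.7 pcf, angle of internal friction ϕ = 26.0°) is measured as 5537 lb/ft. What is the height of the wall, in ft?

16.7 ft

K_a = 0.3905. P_a = ½ K_a γ H² ⇒ H = √(2P_a/(K_a γ)).
H = √(2×5537/(0.3905×101.7)) = 16.70 ft.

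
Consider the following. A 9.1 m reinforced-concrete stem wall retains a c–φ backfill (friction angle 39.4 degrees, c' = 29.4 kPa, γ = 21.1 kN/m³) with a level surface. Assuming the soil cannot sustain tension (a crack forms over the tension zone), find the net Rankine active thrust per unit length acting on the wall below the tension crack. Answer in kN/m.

K_a = 0.2234; √K_a = 0.4727.
Tension-crack depth z_c = 2c/(γ√K_a) = 2×29.4/(21.1×0.4727) = 5.895 m.
σ_a at base = K_a γ H − 2c√K_a = 0.2234×21.1×9.1 − 2×29.4×0.4727 = 15.11 kPa.
P_a = ½ × 15.11 × (H − z_c) = 0.5×15.11×3.205 = 24.21 kN/m.

24.2 kN/m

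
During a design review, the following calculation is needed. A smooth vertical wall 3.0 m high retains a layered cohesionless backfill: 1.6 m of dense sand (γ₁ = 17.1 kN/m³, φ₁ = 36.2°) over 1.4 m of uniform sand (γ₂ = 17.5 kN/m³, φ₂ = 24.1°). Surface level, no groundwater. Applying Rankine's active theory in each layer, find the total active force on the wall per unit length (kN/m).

K_a1 = tan²(45°−36.2°/2) = 0.2574; K_a2 = tan²(45°−24.1°/2) = 0.4201.
Layer 1: σ at base = K_a1 γ₁ h₁ = 7.042 kPa; P₁ = ½×7.042×1.6 = 5.634.
Layer 2: σ_v at top = γ₁h₁ = 27.36; σ_h top = K_a2×27.36 = 11.49; σ_h base = K_a2×(27.36+17.5×1.4) = 21.79.
P₂ = ½(11.49+21.79)×1.4 = 23.30. Total P_a = 5.634+23.30 = 28.93 kN/m.

28.9 kN/m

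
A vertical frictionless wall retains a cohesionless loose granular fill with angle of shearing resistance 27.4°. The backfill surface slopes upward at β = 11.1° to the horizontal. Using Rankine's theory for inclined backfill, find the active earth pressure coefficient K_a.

0.395

K_a = cos β · (cos β − √(cos²β − cos²φ)) / (cos β + √(cos²β − cos²φ)).
cos β = 0.9813, cos φ = 0.8878, √(cos²β − cos²φ) = 0.4180.
K_a = 0.9813 × (0.9813 − 0.4180)/(0.9813 + 0.4180) = 0.3950.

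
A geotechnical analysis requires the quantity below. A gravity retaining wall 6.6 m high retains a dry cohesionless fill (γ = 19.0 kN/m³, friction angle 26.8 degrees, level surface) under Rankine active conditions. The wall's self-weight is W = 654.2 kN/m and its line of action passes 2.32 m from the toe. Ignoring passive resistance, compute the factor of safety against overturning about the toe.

K_a = tan²(45° − 26.8°/2) = 0.3785.
P_a = ½K_aγH² = 0.5×0.3785×19.0×6.6² = 156.6 kN/m, acting at H/3 = 2.200 m above the base.
Overturning moment M_o = P_a × H/3 = 156.6 × 2.200 = 344.6.
Resisting moment M_r = W × 2.32 = 654.2 × 2.32 = 1518.
FS_overturning = M_r/M_o = 1518/344.6 = 4.405.

4.40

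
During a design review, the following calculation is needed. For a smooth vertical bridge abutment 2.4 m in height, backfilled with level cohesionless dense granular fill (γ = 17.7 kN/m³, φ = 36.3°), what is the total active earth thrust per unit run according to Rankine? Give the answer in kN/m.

K_a = tan²(45° − φ/2) = 0.2563.
P_a = ½ K_a γ H² = 0.5 × 0.2563 × 17.7 × 2.4² = 13.06 kN/m.

13.1 kN/m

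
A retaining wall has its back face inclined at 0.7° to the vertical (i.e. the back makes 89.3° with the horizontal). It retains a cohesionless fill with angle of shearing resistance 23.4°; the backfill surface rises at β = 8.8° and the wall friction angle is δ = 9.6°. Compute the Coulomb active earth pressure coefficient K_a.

K_a = sin²(α+φ) / [sin²α · sin(α−δ) · (1 + √{sin(φ+δ)sin(φ−β) / (sin(α−δ)sin(α+β))})²].
With α = 89.3°, φ = 23.4°, δ = 9.6°, β = 8.8°: K_a = 0.4573.

0.457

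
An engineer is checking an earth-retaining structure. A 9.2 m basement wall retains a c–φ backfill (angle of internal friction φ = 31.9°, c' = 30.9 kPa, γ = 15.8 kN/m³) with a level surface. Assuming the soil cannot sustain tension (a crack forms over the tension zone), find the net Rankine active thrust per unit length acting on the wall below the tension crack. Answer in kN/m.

K_a = 0.3085; √K_a = 0.5555.
Tension-crack depth z_c = 2c/(γ√K_a) = 2×30.9/(15.8×0.5555) = 7.042 m.
σ_a at base = K_a γ H − 2c√K_a = 0.3085×15.8×9.2 − 2×30.9×0.5555 = 10.52 kPa.
P_a = ½ × 10.52 × (H − z_c) = 0.5×10.52×2.158 = 11.35 kN/m.

11.4 kN/m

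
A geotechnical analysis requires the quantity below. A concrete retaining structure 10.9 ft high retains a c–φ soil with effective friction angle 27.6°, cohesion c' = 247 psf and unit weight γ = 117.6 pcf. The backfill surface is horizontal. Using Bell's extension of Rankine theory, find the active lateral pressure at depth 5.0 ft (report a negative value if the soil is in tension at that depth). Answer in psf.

-83.5 psf

K_a = (1 − sin φ)/(1 + sin φ) = 0.3668.
σ_a = K_a γ z − 2c√K_a = 0.3668×117.6×5.0 − 2×247×0.6056 = -83.51 psf.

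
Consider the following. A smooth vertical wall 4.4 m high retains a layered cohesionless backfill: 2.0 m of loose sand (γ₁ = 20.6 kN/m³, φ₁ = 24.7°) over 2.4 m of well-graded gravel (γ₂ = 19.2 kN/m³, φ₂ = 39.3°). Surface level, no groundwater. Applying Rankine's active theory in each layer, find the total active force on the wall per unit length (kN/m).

K_a1 = tan²(45°−24.7°/2) = 0.4106; K_a2 = tan²(45°−39.3°/2) = 0.2245.
Layer 1: σ at base = K_a1 γ₁ h₁ = 16.92 kPa; P₁ = ½×16.92×2.0 = 16.92.
Layer 2: σ_v at top = γ₁h₁ = 41.20; σ_h top = K_a2×41.20 = 9.248; σ_h base = K_a2×(41.20+19.2×2.4) = 19.59.
P₂ = ½(9.248+19.59)×2.4 = 34.61. Total P_a = 16.92+34.61 = 51.52 kN/m.

51.5 kN/m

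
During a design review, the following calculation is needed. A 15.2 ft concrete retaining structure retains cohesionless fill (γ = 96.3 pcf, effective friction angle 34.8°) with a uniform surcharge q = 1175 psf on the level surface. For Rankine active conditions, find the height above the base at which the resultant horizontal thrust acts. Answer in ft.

6.63 ft

K_a = 0.2733.
Triangular part P₁ = ½K_aγH² = 3040 at H/3 = 5.067 ft; rectangular part P₂ = K_a q H = 4881 at H/2 = 7.600 ft.
ȳ = (P₁·5.067 + P₂·7.600)/(P₁+P₂) = 6.628 ft.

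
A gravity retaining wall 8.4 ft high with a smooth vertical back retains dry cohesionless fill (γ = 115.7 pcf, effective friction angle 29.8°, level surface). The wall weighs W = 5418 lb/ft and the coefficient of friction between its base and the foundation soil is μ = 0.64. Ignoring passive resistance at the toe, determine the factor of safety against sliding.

K_a = tan²(45° − 29.8°/2) = 0.3360.
P_a = ½K_aγH² = 0.5×0.3360×115.7×8.4² = 1372 lb/ft, acting at H/3 = 2.800 ft above the base.
FS_sliding = μW / P_a = 0.64×5418 / 1372 = 2.528.

2.53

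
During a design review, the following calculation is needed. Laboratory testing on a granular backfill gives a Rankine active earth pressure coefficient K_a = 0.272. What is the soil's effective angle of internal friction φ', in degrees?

K_a = tan²(45° − φ/2) ⇒ 45° − φ/2 = arctan(√0.272) = 27.54°.
φ = 2(45° − 27.54°) = 34.91°.

34.9°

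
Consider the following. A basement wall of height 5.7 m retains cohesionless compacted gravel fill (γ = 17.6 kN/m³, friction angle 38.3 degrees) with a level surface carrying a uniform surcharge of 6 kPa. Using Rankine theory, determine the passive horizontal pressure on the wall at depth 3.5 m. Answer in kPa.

288 kPa

K_p = (1 + sin φ)/(1 − sin φ) = 4.260.
σ_v = γz + q = 17.6 × 3.5 + 6 = 67.60 kPa.
σ_h = K_p σ_v = 4.260 × 67.60 = 288.0 kPa.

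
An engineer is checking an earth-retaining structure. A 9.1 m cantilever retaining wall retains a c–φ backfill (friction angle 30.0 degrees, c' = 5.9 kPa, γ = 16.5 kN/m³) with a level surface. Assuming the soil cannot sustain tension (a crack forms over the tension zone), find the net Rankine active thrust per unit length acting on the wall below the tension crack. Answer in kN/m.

170 kN/m

K_a = 0.3333; √K_a = 0.5774.
Tension-crack depth z_c = 2c/(γ√K_a) = 2×5.9/(16.5×0.5774) = 1.239 m.
σ_a at base = K_a γ H − 2c√K_a = 0.3333×16.5×9.1 − 2×5.9×0.5774 = 43.24 kPa.
P_a = ½ × 43.24 × (H − z_c) = 0.5×43.24×7.861 = 170.0 kN/m.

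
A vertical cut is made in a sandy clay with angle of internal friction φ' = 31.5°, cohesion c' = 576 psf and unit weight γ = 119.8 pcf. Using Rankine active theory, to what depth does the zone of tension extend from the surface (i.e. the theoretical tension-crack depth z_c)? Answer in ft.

K_a = tan²(45° − 31.5°/2) = 0.3136; √K_a = 0.5600.
The active pressure is zero where K_a γ z = 2c√K_a, so z_c = 2c/(γ√K_a) = 2×576/(119.8×0.5600) = 17.17 ft.

17.2 ft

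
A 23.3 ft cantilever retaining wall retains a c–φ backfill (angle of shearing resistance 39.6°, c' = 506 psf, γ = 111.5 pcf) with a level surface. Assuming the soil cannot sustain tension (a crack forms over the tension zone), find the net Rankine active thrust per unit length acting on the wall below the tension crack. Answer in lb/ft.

199 lb/ft

K_a = 0.2214; √K_a = 0.4706.
Tension-crack depth z_c = 2c/(γ√K_a) = 2×506/(111.5×0.4706) = 19.29 ft.
σ_a at base = K_a γ H − 2c√K_a = 0.2214×111.5×23.3 − 2×506×0.4706 = 99.05 psf.
P_a = ½ × 99.05 × (H − z_c) = 0.5×99.05×4.012 = 198.7 lb/ft.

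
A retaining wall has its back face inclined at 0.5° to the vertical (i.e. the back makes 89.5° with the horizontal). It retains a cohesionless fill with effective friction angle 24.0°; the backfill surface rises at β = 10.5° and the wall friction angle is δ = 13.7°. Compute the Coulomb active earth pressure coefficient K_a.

K_a = sin²(α+φ) / [sin²α · sin(α−δ) · (1 + √{sin(φ+δ)sin(φ−β) / (sin(α−δ)sin(α+β))})²].
With α = 89.5°, φ = 24.0°, δ = 13.7°, β = 10.5°: K_a = 0.4512.

0.451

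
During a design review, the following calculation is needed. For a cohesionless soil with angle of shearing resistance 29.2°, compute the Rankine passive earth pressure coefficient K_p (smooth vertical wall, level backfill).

K_p = (1 + sin φ)/(1 − sin φ) = tan²(45° + 29.2°/2) = 2.905.

2.91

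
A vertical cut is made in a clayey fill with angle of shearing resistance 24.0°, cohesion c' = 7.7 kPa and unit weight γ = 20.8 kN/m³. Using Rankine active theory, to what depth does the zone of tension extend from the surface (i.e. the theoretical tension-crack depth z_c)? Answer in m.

K_a = tan²(45° − 24.0°/2) = 0.4217; √K_a = 0.6494.
The active pressure is zero where K_a γ z = 2c√K_a, so z_c = 2c/(γ√K_a) = 2×7.7/(20.8×0.6494) = 1.140 m.

1.14 m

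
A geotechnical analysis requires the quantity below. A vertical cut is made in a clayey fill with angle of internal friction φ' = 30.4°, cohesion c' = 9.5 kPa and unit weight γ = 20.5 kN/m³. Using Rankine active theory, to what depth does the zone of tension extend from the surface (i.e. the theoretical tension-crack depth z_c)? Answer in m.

1.62 m

K_a = tan²(45° − 30.4°/2) = 0.3280; √K_a = 0.5727.
The active pressure is zero where K_a γ z = 2c√K_a, so z_c = 2c/(γ√K_a) = 2×9.5/(20.5×0.5727) = 1.618 m.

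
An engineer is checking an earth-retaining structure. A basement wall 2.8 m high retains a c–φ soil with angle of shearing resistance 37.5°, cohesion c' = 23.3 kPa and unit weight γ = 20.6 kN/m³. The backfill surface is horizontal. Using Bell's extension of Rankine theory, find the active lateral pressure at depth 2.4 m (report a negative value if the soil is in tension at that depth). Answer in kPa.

-11.0 kPa

K_a = (1 − sin φ)/(1 + sin φ) = 0.2432.
σ_a = K_a γ z − 2c√K_a = 0.2432×20.6×2.4 − 2×23.3×0.4931 = -10.96 kPa.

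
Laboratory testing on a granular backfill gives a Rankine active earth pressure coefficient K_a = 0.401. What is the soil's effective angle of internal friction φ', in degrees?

K_a = tan²(45° − φ/2) ⇒ 45° − φ/2 = arctan(√0.401) = 32.34°.
φ = 2(45° − 32.34°) = 25.31°.

25.3°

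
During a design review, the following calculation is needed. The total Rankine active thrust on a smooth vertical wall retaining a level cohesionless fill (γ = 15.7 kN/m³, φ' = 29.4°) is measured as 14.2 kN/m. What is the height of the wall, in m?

K_a = 0.3415. P_a = ½ K_a γ H² ⇒ H = √(2P_a/(K_a γ)).
H = √(2×14.2/(0.3415×15.7)) = 2.302 m.

2.30 m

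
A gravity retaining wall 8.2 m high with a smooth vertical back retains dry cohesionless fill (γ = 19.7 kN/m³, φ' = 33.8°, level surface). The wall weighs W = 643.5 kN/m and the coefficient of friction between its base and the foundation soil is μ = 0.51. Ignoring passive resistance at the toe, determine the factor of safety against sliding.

1.74

K_a = tan²(45° − 33.8°/2) = 0.2851.
P_a = ½K_aγH² = 0.5×0.2851×19.7×8.2² = 188.8 kN/m, acting at H/3 = 2.733 m above the base.
FS_sliding = μW / P_a = 0.51×643.5 / 188.8 = 1.738.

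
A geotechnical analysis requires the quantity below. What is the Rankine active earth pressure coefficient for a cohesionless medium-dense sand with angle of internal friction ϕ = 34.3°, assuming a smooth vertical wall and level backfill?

K_a = (1 − sin φ)/(1 + sin φ) = (1 − sin 34.3°)/(1 + sin 34.3°) = 0.2792.

0.279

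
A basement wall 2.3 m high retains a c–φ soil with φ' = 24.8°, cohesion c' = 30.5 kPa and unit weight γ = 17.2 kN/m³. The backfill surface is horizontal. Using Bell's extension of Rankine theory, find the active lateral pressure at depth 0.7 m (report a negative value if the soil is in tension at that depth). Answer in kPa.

-34.1 kPa

K_a = (1 − sin φ)/(1 + sin φ) = 0.4090.
σ_a = K_a γ z − 2c√K_a = 0.4090×17.2×0.7 − 2×30.5×0.6395 = -34.09 kPa.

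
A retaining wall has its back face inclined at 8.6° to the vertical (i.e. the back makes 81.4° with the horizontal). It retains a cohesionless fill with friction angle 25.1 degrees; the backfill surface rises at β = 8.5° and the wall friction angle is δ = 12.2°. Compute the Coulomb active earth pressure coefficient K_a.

0.492

K_a = sin²(α+φ) / [sin²α · sin(α−δ) · (1 + √{sin(φ+δ)sin(φ−β) / (sin(α−δ)sin(α+β))})²].
With α = 81.4°, φ = 25.1°, δ = 12.2°, β = 8.5°: K_a = 0.4917.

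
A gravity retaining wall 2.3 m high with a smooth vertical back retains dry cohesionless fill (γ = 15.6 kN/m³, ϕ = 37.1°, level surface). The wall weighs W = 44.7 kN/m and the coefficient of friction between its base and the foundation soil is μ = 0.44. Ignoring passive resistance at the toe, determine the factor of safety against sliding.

1.93

K_a = tan²(45° − 37.1°/2) = 0.2475.
P_a = ½K_aγH² = 0.5×0.2475×15.6×2.3² = 10.21 kN/m, acting at H/3 = 0.7667 m above the base.
FS_sliding = μW / P_a = 0.44×44.7 / 10.21 = 1.926.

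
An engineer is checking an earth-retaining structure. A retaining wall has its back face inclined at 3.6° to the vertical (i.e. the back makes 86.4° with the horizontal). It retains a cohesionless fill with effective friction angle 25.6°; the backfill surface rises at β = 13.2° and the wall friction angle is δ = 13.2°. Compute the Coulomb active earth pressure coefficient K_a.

K_a = sin²(α+φ) / [sin²α · sin(α−δ) · (1 + √{sin(φ+δ)sin(φ−β) / (sin(α−δ)sin(α+β))})²].
With α = 86.4°, φ = 25.6°, δ = 13.2°, β = 13.2°: K_a = 0.4751.

0.475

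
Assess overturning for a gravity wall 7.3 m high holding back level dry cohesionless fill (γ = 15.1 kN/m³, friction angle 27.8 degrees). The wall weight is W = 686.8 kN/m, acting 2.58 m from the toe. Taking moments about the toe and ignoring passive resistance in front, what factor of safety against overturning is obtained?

K_a = tan²(45° − 27.8°/2) = 0.3639.
P_a = ½K_aγH² = 0.5×0.3639×15.1×7.3² = 146.4 kN/m, acting at H/3 = 2.433 m above the base.
Overturning moment M_o = P_a × H/3 = 146.4 × 2.433 = 356.3.
Resisting moment M_r = W × 2.58 = 686.8 × 2.58 = 1772.
FS_overturning = M_r/M_o = 1772/356.3 = 4.974.

4.97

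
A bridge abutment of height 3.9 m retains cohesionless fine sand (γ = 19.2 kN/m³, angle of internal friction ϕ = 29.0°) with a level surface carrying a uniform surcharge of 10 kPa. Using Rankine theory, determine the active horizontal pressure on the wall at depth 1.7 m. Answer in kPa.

14.8 kPa

K_a = (1 − sin φ)/(1 + sin φ) = 0.3470.
σ_v = γz + q = 19.2 × 1.7 + 10 = 42.64 kPa.
σ_h = K_a σ_v = 0.3470 × 42.64 = 14.79 kPa.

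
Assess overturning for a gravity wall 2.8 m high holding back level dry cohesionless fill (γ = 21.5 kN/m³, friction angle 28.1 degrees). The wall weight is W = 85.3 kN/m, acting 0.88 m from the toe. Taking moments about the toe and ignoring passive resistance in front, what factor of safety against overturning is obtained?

2.65

K_a = tan²(45° − 28.1°/2) = 0.3596.
P_a = ½K_aγH² = 0.5×0.3596×21.5×2.8² = 30.31 kN/m, acting at H/3 = 0.9333 m above the base.
Overturning moment M_o = P_a × H/3 = 30.31 × 0.9333 = 28.29.
Resisting moment M_r = W × 0.88 = 85.3 × 0.88 = 75.06.
FS_overturning = M_r/M_o = 75.06/28.29 = 2.654.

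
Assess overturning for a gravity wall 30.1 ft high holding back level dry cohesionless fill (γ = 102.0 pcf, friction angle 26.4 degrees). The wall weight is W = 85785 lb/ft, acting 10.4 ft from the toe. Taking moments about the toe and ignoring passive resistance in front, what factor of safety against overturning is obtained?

K_a = tan²(45° − 26.4°/2) = 0.3844.
P_a = ½K_aγH² = 0.5×0.3844×102.0×30.1² = 17760 lb/ft, acting at H/3 = 10.03 ft above the base.
Overturning moment M_o = P_a × H/3 = 17760 × 10.03 = 178200.
Resisting moment M_r = W × 10.4 = 85785 × 10.4 = 892200.
FS_overturning = M_r/M_o = 892200/178200 = 5.006.

5.01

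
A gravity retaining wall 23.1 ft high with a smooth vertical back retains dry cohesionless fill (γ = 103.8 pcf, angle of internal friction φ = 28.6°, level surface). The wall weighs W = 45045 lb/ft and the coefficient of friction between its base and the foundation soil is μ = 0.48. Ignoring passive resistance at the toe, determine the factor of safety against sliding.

K_a = tan²(45° − 28.6°/2) = 0.3525.
P_a = ½K_aγH² = 0.5×0.3525×103.8×23.1² = 9764 lb/ft, acting at H/3 = 7.700 ft above the base.
FS_sliding = μW / P_a = 0.48×45045 / 9764 = 2.215.

2.21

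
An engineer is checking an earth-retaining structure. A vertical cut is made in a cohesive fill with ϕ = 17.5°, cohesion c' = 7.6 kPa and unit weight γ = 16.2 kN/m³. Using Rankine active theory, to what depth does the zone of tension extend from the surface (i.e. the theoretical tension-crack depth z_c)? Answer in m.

K_a = tan²(45° − 17.5°/2) = 0.5376; √K_a = 0.7332.
The active pressure is zero where K_a γ z = 2c√K_a, so z_c = 2c/(γ√K_a) = 2×7.6/(16.2×0.7332) = 1.280 m.

1.28 m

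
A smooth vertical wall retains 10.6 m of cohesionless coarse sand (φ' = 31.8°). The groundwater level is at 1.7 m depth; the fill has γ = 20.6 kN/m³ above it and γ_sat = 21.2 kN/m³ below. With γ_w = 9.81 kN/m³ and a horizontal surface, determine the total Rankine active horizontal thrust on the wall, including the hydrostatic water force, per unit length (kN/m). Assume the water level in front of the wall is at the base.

K_a = tan²(45° − φ/2) = 0.3098.
γ' = 21.2 − 9.81 = 11.39 kN/m³. Depth below WT = 8.9 m.
σ'_h at WT = K_a γ d_w = 10.85 kPa; at base = 10.85 + K_a γ' × 8.9 = 42.25 kPa.
P₁ (0–1.7 m) = ½×10.85×1.7 = 9.222. P₂ (1.7–10.6 m) = ½(10.85+42.25)×8.9 = 236.3.
P_w = ½ γ_w h₂² = 0.5×9.81×8.9² = 388.5. Total = 9.222+236.3+388.5 = 634.1 kN/m.

634 kN/m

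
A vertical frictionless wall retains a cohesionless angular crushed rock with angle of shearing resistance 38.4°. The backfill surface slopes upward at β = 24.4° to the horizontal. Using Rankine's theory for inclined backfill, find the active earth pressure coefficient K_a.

K_a = cos β · (cos β − √(cos²β − cos²φ)) / (cos β + √(cos²β − cos²φ)).
cos β = 0.9107, cos φ = 0.7837, √(cos²β − cos²φ) = 0.4639.
K_a = 0.9107 × (0.9107 − 0.4639)/(0.9107 + 0.4639) = 0.2960.

0.296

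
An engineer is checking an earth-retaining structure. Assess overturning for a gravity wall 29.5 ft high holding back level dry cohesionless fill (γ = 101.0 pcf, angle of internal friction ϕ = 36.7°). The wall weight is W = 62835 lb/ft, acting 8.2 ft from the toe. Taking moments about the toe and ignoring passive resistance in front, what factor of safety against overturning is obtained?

K_a = tan²(45° − 36.7°/2) = 0.2519.
P_a = ½K_aγH² = 0.5×0.2519×101.0×29.5² = 11070 lb/ft, acting at H/3 = 9.833 ft above the base.
Overturning moment M_o = P_a × H/3 = 11070 × 9.833 = 108800.
Resisting moment M_r = W × 8.2 = 62835 × 8.2 = 515200.
FS_overturning = M_r/M_o = 515200/108800 = 4.734.

4.73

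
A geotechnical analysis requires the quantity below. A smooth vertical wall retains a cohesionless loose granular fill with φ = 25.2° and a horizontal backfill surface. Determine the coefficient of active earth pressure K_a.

0.403

K_a = tan²(45° − φ/2) = tan²(32.40°) = 0.4027.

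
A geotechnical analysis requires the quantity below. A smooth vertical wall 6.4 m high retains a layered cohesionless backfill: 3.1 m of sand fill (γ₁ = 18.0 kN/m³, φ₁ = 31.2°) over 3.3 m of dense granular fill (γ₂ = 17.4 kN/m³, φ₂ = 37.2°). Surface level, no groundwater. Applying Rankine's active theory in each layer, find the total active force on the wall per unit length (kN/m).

K_a1 = tan²(45°−31.2°/2) = 0.3175; K_a2 = tan²(45°−37.2°/2) = 0.2464.
Layer 1: σ at base = K_a1 γ₁ h₁ = 17.72 kPa; P₁ = ½×17.72×3.1 = 27.46.
Layer 2: σ_v at top = γ₁h₁ = 55.80; σ_h top = K_a2×55.80 = 13.75; σ_h base = K_a2×(55.80+17.4×3.3) = 27.90.
P₂ = ½(13.75+27.90)×3.3 = 68.72. Total P_a = 27.46+68.72 = 96.18 kN/m.

96.2 kN/m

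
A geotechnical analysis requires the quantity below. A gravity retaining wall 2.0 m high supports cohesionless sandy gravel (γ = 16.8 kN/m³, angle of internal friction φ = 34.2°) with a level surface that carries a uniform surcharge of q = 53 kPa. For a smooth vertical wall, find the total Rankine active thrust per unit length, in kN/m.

K_a = tan²(45° − φ/2) = 0.2803.
Soil triangle: ½ K_a γ H² = 0.5×0.2803×16.8×2.0² = 9.419 kN/m.
Surcharge rectangle: K_a q H = 0.2803×53×2.0 = 29.72 kN/m.
Total = 9.419 + 29.72 = 39.14 kN/m.

39.1 kN/m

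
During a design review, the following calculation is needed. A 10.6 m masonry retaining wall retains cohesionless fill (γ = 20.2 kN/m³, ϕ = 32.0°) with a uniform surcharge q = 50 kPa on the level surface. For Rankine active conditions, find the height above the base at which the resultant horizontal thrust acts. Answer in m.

4.10 m

K_a = 0.3073.
Triangular part P₁ = ½K_aγH² = 348.7 at H/3 = 3.533 m; rectangular part P₂ = K_a q H = 162.8 at H/2 = 5.300 m.
ȳ = (P₁·3.533 + P₂·5.300)/(P₁+P₂) = 4.096 m.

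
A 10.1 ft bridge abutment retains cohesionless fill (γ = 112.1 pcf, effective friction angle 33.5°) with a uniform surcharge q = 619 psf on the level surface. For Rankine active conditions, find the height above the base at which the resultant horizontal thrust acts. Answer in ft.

K_a = 0.2887.
Triangular part P₁ = ½K_aγH² = 1651 at H/3 = 3.367 ft; rectangular part P₂ = K_a q H = 1805 at H/2 = 5.050 ft.
ȳ = (P₁·3.367 + P₂·5.050)/(P₁+P₂) = 4.246 ft.

4.25 ft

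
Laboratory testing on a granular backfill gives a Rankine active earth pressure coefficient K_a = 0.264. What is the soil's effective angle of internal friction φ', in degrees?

K_a = tan²(45° − φ/2) ⇒ 45° − φ/2 = arctan(√0.264) = 27.19°.
φ = 2(45° − 27.19°) = 35.61°.

35.6°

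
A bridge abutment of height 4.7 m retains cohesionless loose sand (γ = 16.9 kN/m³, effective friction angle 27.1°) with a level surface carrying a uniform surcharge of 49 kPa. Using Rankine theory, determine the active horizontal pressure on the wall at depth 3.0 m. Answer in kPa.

K_a = (1 − sin φ)/(1 + sin φ) = 0.3741.
σ_v = γz + q = 16.9 × 3.0 + 49 = 99.70 kPa.
σ_h = K_a σ_v = 0.3741 × 99.70 = 37.29 kPa.

37.3 kPa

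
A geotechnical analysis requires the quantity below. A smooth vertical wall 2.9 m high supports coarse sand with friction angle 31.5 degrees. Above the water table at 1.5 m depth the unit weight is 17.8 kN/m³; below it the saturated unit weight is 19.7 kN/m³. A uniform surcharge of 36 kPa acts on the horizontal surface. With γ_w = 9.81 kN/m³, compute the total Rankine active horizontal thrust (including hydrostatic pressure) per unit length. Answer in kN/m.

K_a = tan²(45° − φ/2) = 0.3136.
γ' = 19.7 − 9.81 = 9.890 kN/m³. h₂ = H − d_w = 1.4 m.
σ'_h: at surface K_a·q = 11.29; at WT K_a(q+γd_w) = 19.66; at base K_a(q+γd_w+γ'h₂) = 24.01 kPa.
P₁ = ½(11.29+19.66)×1.5 = 23.22; P₂ = ½(19.66+24.01)×1.4 = 30.57; P_w = ½γ_w h₂² = 9.614.
Total = 23.22+30.57+9.614 = 63.40 kN/m.

63.4 kN/m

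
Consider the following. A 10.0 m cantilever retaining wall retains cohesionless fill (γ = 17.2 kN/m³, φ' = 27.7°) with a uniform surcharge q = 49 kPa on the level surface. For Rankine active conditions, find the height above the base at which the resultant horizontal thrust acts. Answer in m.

K_a = 0.3653.
Triangular part P₁ = ½K_aγH² = 314.2 at H/3 = 3.333 m; rectangular part P₂ = K_a q H = 179.0 at H/2 = 5.000 m.
ȳ = (P₁·3.333 + P₂·5.000)/(P₁+P₂) = 3.938 m.

3.94 m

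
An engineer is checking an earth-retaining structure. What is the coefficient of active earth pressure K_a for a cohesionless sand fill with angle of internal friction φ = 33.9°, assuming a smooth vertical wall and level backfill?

0.284

K_a = tan²(45° − φ/2) = tan²(28.05°) = 0.2839.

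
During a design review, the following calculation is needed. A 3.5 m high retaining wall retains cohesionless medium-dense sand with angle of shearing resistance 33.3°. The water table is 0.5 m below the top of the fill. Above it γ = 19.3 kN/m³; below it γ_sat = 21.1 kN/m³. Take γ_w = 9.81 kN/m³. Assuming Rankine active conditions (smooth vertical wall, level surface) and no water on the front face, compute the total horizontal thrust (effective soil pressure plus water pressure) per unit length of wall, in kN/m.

68.1 kN/m

K_a = tan²(45° − φ/2) = 0.2911.
γ' = 21.1 − 9.81 = 11.29 kN/m³. Depth below WT = 3.0 m.
σ'_h at WT = K_a γ d_w = 2.809 kPa; at base = 2.809 + K_a γ' × 3.0 = 12.67 kPa.
P₁ (0–0.5 m) = ½×2.809×0.5 = 0.7024. P₂ (0.5–3.5 m) = ½(2.809+12.67)×3.0 = 23.22.
P_w = ½ γ_w h₂² = 0.5×9.81×3.0² = 44.14. Total = 0.7024+23.22+44.14 = 68.07 kN/m.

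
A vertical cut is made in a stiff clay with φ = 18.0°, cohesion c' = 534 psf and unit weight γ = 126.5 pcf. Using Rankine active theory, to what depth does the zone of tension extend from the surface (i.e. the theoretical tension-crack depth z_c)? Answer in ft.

11.6 ft

K_a = tan²(45° − 18.0°/2) = 0.5279; √K_a = 0.7265.
The active pressure is zero where K_a γ z = 2c√K_a, so z_c = 2c/(γ√K_a) = 2×534/(126.5×0.7265) = 11.62 ft.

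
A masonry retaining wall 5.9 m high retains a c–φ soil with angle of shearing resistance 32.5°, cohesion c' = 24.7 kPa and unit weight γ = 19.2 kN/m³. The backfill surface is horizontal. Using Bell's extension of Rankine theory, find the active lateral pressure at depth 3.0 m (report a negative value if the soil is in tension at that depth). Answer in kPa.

K_a = (1 − sin φ)/(1 + sin φ) = 0.3010.
σ_a = K_a γ z − 2c√K_a = 0.3010×19.2×3.0 − 2×24.7×0.5486 = -9.765 kPa.

-9.77 kPa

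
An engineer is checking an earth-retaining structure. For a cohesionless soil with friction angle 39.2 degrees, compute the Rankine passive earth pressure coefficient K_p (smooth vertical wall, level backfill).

4.44

K_p = (1 + sin φ)/(1 − sin φ) = tan²(45° + 39.2°/2) = 4.435.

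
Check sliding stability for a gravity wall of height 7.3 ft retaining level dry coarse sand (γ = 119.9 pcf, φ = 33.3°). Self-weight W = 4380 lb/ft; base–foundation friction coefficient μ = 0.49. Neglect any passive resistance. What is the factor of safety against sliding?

2.31

K_a = tan²(45° − 33.3°/2) = 0.2911.
P_a = ½K_aγH² = 0.5×0.2911×119.9×7.3² = 930.1 lb/ft, acting at H/3 = 2.433 ft above the base.
FS_sliding = μW / P_a = 0.49×4380 / 930.1 = 2.307.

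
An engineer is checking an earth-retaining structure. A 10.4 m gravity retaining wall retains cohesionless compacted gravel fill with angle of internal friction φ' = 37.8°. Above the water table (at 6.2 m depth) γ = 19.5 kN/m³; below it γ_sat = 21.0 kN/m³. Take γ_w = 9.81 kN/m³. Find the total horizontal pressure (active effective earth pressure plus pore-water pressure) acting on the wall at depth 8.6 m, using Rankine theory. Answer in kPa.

59.0 kPa

K_a = (1 − sin φ)/(1 + sin φ) = 0.2400.
γ' = 21.0 − 9.81 = 11.19 kN/m³.
Effective vertical stress at 8.6 m: σ'_v = 19.5×6.2 + 11.19×2.40 = 147.8 kPa.
σ'_h = K_a σ'_v = 0.2400 × 147.8 = 35.46 kPa; u = γ_w × 2.40 = 23.54 kPa.
Total σ_h = 35.46 + 23.54 = 59.01 kPa.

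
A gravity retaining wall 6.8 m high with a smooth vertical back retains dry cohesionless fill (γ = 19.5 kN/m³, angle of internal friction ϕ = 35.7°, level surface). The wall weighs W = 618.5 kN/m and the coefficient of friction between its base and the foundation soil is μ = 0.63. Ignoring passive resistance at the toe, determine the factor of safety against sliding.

K_a = tan²(45° − 35.7°/2) = 0.2630.
P_a = ½K_aγH² = 0.5×0.2630×19.5×6.8² = 118.6 kN/m, acting at H/3 = 2.267 m above the base.
FS_sliding = μW / P_a = 0.63×618.5 / 118.6 = 3.286.

3.29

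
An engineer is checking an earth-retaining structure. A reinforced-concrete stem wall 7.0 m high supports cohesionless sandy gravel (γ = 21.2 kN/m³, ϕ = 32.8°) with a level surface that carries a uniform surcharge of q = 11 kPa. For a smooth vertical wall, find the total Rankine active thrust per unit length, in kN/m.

177 kN/m

K_a = tan²(45° − φ/2) = 0.2973.
Soil triangle: ½ K_a γ H² = 0.5×0.2973×21.2×7.0² = 154.4 kN/m.
Surcharge rectangle: K_a q H = 0.2973×11×7.0 = 22.89 kN/m.
Total = 154.4 + 22.89 = 177.3 kN/m.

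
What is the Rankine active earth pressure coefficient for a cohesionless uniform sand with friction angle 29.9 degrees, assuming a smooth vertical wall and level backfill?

K_a = tan²(45° − φ/2) = tan²(30.05°) = 0.3347.

0.335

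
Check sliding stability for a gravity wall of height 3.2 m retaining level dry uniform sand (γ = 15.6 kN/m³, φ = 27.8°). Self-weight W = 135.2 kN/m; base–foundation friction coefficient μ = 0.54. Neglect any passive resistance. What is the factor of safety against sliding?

2.51

K_a = tan²(45° − 27.8°/2) = 0.3639.
P_a = ½K_aγH² = 0.5×0.3639×15.6×3.2² = 29.07 kN/m, acting at H/3 = 1.067 m above the base.
FS_sliding = μW / P_a = 0.54×135.2 / 29.07 = 2.512.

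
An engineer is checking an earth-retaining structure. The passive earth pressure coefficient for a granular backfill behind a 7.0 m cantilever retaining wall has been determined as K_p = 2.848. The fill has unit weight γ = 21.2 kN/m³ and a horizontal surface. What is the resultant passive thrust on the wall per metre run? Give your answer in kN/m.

P = ½ K_p γ H² = 0.5 × 2.848 × 21.2 × 7.0² = 1479 kN/m.

1480 kN/m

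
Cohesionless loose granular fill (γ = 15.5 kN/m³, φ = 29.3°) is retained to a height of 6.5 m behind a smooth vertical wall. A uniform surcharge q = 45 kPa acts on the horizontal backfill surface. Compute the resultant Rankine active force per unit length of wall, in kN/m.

213 kN/m

K_a = tan²(45° − φ/2) = 0.3428.
Soil triangle: ½ K_a γ H² = 0.5×0.3428×15.5×6.5² = 112.3 kN/m.
Surcharge rectangle: K_a q H = 0.3428×45×6.5 = 100.3 kN/m.
Total = 112.3 + 100.3 = 212.5 kN/m.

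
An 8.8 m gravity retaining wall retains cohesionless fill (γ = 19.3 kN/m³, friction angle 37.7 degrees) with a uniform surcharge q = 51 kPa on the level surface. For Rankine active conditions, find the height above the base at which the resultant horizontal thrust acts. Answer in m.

3.48 m

K_a = 0.2411.
Triangular part P₁ = ½K_aγH² = 180.1 at H/3 = 2.933 m; rectangular part P₂ = K_a q H = 108.2 at H/2 = 4.400 m.
ȳ = (P₁·2.933 + P₂·4.400)/(P₁+P₂) = 3.484 m.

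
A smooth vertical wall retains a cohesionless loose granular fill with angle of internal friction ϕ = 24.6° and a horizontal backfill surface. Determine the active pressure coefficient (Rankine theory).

K_a = tan²(45° − φ/2) = tan²(32.70°) = 0.4121.

0.412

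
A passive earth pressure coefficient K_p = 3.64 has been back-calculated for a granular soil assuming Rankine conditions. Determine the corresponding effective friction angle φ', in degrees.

K_p = (1+sin φ)/(1−sin φ) ⇒ sin φ = (K_p − 1)/(K_p + 1) = 0.5690.
φ = arcsin(0.5690) = 34.68°.

34.7°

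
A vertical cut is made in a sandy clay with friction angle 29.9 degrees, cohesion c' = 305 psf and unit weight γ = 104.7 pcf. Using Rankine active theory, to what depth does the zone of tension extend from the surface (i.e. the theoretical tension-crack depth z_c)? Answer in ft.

K_a = tan²(45° − 29.9°/2) = 0.3347; √K_a = 0.5785.
The active pressure is zero where K_a γ z = 2c√K_a, so z_c = 2c/(γ√K_a) = 2×305/(104.7×0.5785) = 10.07 ft.

10.1 ft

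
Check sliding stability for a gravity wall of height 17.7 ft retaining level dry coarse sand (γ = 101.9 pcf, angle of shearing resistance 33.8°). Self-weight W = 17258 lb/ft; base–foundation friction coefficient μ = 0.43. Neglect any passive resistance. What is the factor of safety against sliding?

K_a = tan²(45° − 33.8°/2) = 0.2851.
P_a = ½K_aγH² = 0.5×0.2851×101.9×17.7² = 4551 lb/ft, acting at H/3 = 5.900 ft above the base.
FS_sliding = μW / P_a = 0.43×17258 / 4551 = 1.631.

1.63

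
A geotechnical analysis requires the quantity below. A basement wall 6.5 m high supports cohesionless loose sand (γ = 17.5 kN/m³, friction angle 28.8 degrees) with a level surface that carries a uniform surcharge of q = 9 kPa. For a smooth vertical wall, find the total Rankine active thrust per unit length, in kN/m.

K_a = tan²(45° − φ/2) = 0.3498.
Soil triangle: ½ K_a γ H² = 0.5×0.3498×17.5×6.5² = 129.3 kN/m.
Surcharge rectangle: K_a q H = 0.3498×9×6.5 = 20.46 kN/m.
Total = 129.3 + 20.46 = 149.8 kN/m.

150 kN/m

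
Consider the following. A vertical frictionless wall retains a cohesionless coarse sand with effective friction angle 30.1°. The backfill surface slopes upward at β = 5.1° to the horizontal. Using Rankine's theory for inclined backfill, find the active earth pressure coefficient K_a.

K_a = cos β · (cos β − √(cos²β − cos²φ)) / (cos β + √(cos²β − cos²φ)).
cos β = 0.9960, cos φ = 0.8652, √(cos²β − cos²φ) = 0.4936.
K_a = 0.9960 × (0.9960 − 0.4936)/(0.9960 + 0.4936) = 0.3360.

0.336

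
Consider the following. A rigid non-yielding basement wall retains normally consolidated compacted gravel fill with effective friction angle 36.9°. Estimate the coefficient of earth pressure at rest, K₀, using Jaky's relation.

K₀ = 1 − sin φ' = 1 − sin 36.9° = 0.3996.

0.400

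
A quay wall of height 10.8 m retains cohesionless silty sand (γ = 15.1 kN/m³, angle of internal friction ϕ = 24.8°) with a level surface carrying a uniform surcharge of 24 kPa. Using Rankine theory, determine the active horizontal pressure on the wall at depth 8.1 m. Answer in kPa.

K_a = (1 − sin φ)/(1 + sin φ) = 0.4090.
σ_v = γz + q = 15.1 × 8.1 + 24 = 146.3 kPa.
σ_h = K_a σ_v = 0.4090 × 146.3 = 59.84 kPa.

59.8 kPa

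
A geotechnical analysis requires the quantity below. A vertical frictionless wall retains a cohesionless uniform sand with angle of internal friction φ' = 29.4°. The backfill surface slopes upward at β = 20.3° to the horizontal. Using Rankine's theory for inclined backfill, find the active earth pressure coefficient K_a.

0.431

K_a = cos β · (cos β − √(cos²β − cos²φ)) / (cos β + √(cos²β − cos²φ)).
cos β = 0.9379, cos φ = 0.8712, √(cos²β − cos²φ) = 0.3473.
K_a = 0.9379 × (0.9379 − 0.3473)/(0.9379 + 0.3473) = 0.4310.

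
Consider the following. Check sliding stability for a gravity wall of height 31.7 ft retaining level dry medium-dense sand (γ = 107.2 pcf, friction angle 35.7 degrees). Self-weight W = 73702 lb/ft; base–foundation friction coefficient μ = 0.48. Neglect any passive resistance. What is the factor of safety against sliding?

2.50

K_a = tan²(45° − 35.7°/2) = 0.2630.
P_a = ½K_aγH² = 0.5×0.2630×107.2×31.7² = 14170 lb/ft, acting at H/3 = 10.57 ft above the base.
FS_sliding = μW / P_a = 0.48×73702 / 14170 = 2.497.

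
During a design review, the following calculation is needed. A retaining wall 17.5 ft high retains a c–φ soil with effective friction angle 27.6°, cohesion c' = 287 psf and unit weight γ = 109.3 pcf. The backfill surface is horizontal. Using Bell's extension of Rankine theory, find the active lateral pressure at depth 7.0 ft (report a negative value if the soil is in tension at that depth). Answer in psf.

K_a = (1 − sin φ)/(1 + sin φ) = 0.3668.
σ_a = K_a γ z − 2c√K_a = 0.3668×109.3×7.0 − 2×287×0.6056 = -67.01 psf.

-67.0 psf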